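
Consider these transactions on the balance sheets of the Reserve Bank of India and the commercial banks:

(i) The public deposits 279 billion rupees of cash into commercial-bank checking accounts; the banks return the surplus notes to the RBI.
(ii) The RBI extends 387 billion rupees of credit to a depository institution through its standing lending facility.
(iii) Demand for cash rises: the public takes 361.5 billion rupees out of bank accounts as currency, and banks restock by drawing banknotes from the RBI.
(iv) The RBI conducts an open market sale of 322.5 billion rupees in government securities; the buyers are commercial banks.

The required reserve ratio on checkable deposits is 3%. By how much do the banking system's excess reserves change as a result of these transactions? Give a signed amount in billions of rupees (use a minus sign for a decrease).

Currency deposit 279 billion rupees: reserves +279B, deposits +279B.
Discount-window loan 387 billion rupees: reserves +387B, deposits 0.
Currency withdrawal 361.5 billion rupees: reserves −361.5B, deposits −361.5B.
OMO sale (to banks) 322.5 billion rupees: reserves −322.5B, deposits 0.
Totals: Δreserves = −18B, Δdeposits = −82.5B.
Δrequired reserves = 3% × −82.5B = −2.475B.
Δexcess reserves = Δreserves − Δrequired = −18B − (−2.475B) = -15.525 billion.

-15.525 billion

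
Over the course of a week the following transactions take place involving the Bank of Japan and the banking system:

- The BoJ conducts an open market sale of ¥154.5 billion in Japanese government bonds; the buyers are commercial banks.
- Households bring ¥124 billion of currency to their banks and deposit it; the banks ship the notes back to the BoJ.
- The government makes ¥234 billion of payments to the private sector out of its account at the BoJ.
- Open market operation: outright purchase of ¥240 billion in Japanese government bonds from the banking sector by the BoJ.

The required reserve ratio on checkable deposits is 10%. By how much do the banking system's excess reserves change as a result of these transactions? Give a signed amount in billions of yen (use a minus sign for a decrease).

+¥407.7 billion

OMO sale (to banks) ¥154.5 billion: reserves −¥154.5B, deposits 0.
Currency deposit ¥124 billion: reserves +¥124B, deposits +¥124B.
Government spending ¥234 billion: reserves +¥234B, deposits +¥234B.
OMO purchase (from banks) ¥240 billion: reserves +¥240B, deposits 0.
Totals: Δreserves = +¥443.5B, Δdeposits = +¥358B.
Δrequired reserves = 10% × +¥358B = +¥35.8B.
Δexcess reserves = Δreserves − Δrequired = +¥443.5B − (+¥35.8B) = +¥407.7 billion.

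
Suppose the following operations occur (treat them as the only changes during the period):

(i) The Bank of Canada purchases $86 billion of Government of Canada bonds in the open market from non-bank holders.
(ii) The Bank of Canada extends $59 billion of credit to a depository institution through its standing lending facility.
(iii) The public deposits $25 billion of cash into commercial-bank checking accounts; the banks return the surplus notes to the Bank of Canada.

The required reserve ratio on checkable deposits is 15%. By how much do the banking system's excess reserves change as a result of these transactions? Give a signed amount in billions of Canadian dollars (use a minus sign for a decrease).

Asset purchase (from non-banks) $86 billion: reserves +$86B, deposits +$86B.
Discount-window loan $59 billion: reserves +$59B, deposits 0.
Currency deposit $25 billion: reserves +$25B, deposits +$25B.
Totals: Δreserves = +$170B, Δdeposits = +$111B.
Δrequired reserves = 15% × +$111B = +$16.65B.
Δexcess reserves = Δreserves − Δrequired = +$170B − (+$16.65B) = +$153.35 billion.

+$153.35 billion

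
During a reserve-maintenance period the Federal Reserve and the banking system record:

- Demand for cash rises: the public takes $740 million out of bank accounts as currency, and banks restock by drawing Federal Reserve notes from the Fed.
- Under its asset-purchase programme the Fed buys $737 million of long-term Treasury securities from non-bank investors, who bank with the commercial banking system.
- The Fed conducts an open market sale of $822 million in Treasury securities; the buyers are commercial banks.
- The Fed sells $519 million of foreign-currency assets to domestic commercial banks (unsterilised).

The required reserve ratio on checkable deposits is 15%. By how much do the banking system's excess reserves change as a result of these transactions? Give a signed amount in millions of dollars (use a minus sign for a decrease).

-$1343.55 million

Currency withdrawal $740 million: reserves −$740M, deposits −$740M.
Asset purchase (from non-banks) $737 million: reserves +$737M, deposits +$737M.
OMO sale (to banks) $822 million: reserves −$822M, deposits 0.
FX sale $519 million: reserves −$519M, deposits 0.
Totals: Δreserves = −$1344M, Δdeposits = −$3M.
Δrequired reserves = 15% × −$3M = −$0.45M.
Δexcess reserves = Δreserves − Δrequired = −$1344M − (−$0.45M) = -$1343.55 million.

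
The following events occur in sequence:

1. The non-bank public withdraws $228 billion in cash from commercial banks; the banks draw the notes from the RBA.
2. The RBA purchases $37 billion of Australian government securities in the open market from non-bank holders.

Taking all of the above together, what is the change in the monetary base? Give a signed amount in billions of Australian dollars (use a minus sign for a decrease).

+$37 billion

RBA balance sheet:
  Assets:      Securities +$37B
  Liabilities: Bank reserves −$191B, Currency in circulation +$228B
Monetary base = currency + reserves: +$228B + (−$191B) = +$37 billion.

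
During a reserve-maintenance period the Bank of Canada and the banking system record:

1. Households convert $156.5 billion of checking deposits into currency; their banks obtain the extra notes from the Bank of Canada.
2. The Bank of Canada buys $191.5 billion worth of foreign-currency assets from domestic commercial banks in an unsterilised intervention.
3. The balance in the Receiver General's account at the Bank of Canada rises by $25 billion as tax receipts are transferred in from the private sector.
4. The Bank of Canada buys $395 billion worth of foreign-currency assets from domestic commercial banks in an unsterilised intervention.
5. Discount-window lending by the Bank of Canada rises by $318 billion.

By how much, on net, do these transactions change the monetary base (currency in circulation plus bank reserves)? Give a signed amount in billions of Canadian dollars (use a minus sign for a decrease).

+$879.5 billion

Bank of Canada balance sheet:
  Assets:      Loans to banks +$318B, Foreign assets +$586.5B
  Liabilities: Bank reserves +$723B, Currency in circulation +$156.5B, Government deposits +$25B
Monetary base = currency + reserves: +$156.5B + (+$723B) = +$879.5 billion.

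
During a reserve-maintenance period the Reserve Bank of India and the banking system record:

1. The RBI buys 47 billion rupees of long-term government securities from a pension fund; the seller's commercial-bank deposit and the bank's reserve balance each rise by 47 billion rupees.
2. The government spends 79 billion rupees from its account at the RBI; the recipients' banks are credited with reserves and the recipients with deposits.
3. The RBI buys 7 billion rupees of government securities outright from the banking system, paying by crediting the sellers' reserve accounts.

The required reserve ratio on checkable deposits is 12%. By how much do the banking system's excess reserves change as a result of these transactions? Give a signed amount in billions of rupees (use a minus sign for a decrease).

Asset purchase (from non-banks) 47 billion rupees: reserves +47B, deposits +47B.
Government spending 79 billion rupees: reserves +79B, deposits +79B.
OMO purchase (from banks) 7 billion rupees: reserves +7B, deposits 0.
Totals: Δreserves = +133B, Δdeposits = +126B.
Δrequired reserves = 12% × +126B = +15.12B.
Δexcess reserves = Δreserves − Δrequired = +133B − (+15.12B) = +117.88 billion.

+117.88 billion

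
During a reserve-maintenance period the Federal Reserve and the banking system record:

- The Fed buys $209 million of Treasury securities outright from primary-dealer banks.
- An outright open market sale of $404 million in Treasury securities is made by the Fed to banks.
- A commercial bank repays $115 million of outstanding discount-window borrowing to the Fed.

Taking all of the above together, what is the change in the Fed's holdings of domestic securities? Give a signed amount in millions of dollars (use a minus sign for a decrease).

-$195 million

Fed balance sheet:
  Assets:      Securities −$195M, Loans to banks −$115M
  Liabilities: Bank reserves −$310M
Commercial banking system:
  Assets:      Reserves at CB −$310M, Securities +$195M
  Liabilities: Borrowings from CB −$115M
So the change in the Fed's holdings of domestic securities is -$195 million.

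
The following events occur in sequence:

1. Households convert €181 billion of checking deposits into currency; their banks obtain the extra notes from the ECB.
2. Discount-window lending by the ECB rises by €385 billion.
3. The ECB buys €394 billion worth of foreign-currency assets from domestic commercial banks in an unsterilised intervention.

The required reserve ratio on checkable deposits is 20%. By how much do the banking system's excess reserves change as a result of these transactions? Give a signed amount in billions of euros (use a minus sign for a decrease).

+€634.2 billion

Currency withdrawal €181 billion: reserves −€181B, deposits −€181B.
Discount-window loan €385 billion: reserves +€385B, deposits 0.
FX purchase €394 billion: reserves +€394B, deposits 0.
Totals: Δreserves = +€598B, Δdeposits = −€181B.
Δrequired reserves = 20% × −€181B = −€36.2B.
Δexcess reserves = Δreserves − Δrequired = +€598B − (−€36.2B) = +€634.2 billion.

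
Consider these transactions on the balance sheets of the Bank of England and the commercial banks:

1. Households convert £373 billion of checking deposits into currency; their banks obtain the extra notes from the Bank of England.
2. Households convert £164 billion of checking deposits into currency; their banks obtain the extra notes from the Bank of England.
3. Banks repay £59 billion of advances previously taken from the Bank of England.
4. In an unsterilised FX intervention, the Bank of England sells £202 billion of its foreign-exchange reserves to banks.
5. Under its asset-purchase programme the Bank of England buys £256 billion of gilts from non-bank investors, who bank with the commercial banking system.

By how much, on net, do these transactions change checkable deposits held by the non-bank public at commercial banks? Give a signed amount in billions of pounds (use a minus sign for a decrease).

-£281 billion

Currency withdrawal £373 billion: non-bank counterparties' bank balances fall → −£373B.
Currency withdrawal £164 billion: non-bank counterparties' bank balances fall → −£164B.
Discount-window repayment £59 billion: the counterparty is a bank, so public deposits are unchanged → 0.
FX sale £202 billion: the counterparty is a bank, so public deposits are unchanged → 0.
Asset purchase (from non-banks) £256 billion: non-bank counterparties' bank balances rise → +£256B.
Net: −373 − 164 + 0 + 0 + 256 = -£281 billion.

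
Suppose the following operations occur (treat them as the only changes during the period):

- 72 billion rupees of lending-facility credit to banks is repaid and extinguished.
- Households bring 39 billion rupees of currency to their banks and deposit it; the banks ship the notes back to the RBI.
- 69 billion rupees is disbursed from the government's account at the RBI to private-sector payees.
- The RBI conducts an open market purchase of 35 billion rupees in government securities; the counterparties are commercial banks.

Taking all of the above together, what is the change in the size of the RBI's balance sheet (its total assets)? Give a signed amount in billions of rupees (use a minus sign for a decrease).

Discount-window repayment 72 billion rupees: an RBI asset is shed → −72B.
Currency deposit 39 billion rupees: only the composition of liabilities changes → 0.
Government spending 69 billion rupees: only the composition of liabilities changes → 0.
OMO purchase (from banks) 35 billion rupees: an RBI asset is acquired → +35B.
Net: −72 + 0 + 0 + 35 = -37 billion.

-37 billion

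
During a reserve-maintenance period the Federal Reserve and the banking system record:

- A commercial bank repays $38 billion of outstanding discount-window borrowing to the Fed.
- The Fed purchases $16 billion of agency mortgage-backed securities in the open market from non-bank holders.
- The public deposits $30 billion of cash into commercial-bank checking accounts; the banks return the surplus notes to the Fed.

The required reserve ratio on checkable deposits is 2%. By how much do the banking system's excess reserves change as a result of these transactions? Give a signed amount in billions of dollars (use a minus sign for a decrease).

Discount-window repayment $38 billion: reserves −$38B, deposits 0.
Asset purchase (from non-banks) $16 billion: reserves +$16B, deposits +$16B.
Currency deposit $30 billion: reserves +$30B, deposits +$30B.
Totals: Δreserves = +$8B, Δdeposits = +$46B.
Δrequired reserves = 2% × +$46B = +$0.92B.
Δexcess reserves = Δreserves − Δrequired = +$8B − (+$0.92B) = +$7.08 billion.

+$7.08 billion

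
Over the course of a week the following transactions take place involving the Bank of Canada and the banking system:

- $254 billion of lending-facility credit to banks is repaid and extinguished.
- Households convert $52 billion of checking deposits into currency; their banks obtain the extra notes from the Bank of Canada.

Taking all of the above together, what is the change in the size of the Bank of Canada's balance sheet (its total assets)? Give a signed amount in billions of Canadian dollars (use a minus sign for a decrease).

-$254 billion

Bank of Canada balance sheet:
  Assets:      Loans to banks −$254B
  Liabilities: Bank reserves −$306B, Currency in circulation +$52B
Commercial banking system:
  Assets:      Reserves at CB −$306B
  Liabilities: Checkable deposits −$52B, Borrowings from CB −$254B
Change in total Bank of Canada assets = -$254 billion.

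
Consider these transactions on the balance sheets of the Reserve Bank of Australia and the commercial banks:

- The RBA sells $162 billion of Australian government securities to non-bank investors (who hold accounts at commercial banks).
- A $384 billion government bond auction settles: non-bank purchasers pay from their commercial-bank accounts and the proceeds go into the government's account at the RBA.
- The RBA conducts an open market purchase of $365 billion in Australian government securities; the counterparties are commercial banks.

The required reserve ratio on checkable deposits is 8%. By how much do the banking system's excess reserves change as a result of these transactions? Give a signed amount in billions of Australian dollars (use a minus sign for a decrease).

Asset sale (to non-banks) $162 billion: reserves −$162B, deposits −$162B.
Government account inflow $384 billion: reserves −$384B, deposits −$384B.
OMO purchase (from banks) $365 billion: reserves +$365B, deposits 0.
Totals: Δreserves = −$181B, Δdeposits = −$546B.
Δrequired reserves = 8% × −$546B = −$43.68B.
Δexcess reserves = Δreserves − Δrequired = −$181B − (−$43.68B) = -$137.32 billion.

-$137.32 billion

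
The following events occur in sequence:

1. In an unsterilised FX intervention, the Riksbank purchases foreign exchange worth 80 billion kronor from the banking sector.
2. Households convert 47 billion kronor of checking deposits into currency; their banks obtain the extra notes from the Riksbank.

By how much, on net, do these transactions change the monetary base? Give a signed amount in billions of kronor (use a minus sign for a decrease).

+80 billion

Riksbank balance sheet:
  Assets:      Foreign assets +80B
  Liabilities: Bank reserves +33B, Currency in circulation +47B
Monetary base = currency + reserves: +47B + (+33B) = +80 billion.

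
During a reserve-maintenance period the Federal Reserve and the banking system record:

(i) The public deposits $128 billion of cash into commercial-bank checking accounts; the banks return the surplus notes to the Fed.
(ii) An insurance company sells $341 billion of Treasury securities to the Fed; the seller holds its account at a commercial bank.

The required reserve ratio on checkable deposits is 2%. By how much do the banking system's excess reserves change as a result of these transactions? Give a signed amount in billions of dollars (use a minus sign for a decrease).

Currency deposit $128 billion: reserves +$128B, deposits +$128B.
Asset purchase (from non-banks) $341 billion: reserves +$341B, deposits +$341B.
Totals: Δreserves = +$469B, Δdeposits = +$469B.
Δrequired reserves = 2% × +$469B = +$9.38B.
Δexcess reserves = Δreserves − Δrequired = +$469B − (+$9.38B) = +$459.62 billion.

+$459.62 billion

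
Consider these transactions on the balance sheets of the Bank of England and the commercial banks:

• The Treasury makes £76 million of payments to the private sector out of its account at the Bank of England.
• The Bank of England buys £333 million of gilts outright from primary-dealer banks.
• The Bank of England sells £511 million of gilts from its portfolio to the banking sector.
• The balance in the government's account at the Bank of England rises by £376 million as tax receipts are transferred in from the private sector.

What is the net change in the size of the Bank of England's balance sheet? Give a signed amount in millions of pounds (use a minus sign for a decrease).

-£178 million

Bank of England balance sheet:
  Assets:      Securities −£178M
  Liabilities: Bank reserves −£478M, Government deposits +£300M
Change in total Bank of England assets = -£178 million.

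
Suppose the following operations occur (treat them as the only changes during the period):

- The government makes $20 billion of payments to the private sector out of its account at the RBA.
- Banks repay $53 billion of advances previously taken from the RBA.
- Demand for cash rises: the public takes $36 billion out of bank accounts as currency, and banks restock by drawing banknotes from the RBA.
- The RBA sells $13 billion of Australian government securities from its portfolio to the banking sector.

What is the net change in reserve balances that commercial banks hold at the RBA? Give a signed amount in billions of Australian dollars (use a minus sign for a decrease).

Government spending $20 billion: government payments flow into bank reserve accounts → +$20B.
Discount-window repayment $53 billion: repayment is debited from reserves → −$53B.
Currency withdrawal $36 billion: banks swap reserves for currency → −$36B.
OMO sale (to banks) $13 billion: the buying banks pay out of their reserve balances → −$13B.
Net: 20 − 53 − 36 − 13 = -$82 billion.

-$82 billion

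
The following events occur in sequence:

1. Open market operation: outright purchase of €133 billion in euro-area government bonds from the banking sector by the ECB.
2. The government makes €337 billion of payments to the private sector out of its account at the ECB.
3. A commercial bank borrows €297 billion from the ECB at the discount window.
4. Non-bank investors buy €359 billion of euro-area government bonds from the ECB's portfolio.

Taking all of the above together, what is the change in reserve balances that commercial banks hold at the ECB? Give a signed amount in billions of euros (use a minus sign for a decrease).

OMO purchase (from banks) €133 billion: the ECB pays by crediting reserve accounts → +€133B.
Government spending €337 billion: government payments flow into bank reserve accounts → +€337B.
Discount-window loan €297 billion: the loan is credited to the bank's reserve account → +€297B.
Asset sale (to non-banks) €359 billion: the non-bank buyers' banks settle from reserves → −€359B.
Net: 133 + 337 + 297 − 359 = +€408 billion.

+€408 billion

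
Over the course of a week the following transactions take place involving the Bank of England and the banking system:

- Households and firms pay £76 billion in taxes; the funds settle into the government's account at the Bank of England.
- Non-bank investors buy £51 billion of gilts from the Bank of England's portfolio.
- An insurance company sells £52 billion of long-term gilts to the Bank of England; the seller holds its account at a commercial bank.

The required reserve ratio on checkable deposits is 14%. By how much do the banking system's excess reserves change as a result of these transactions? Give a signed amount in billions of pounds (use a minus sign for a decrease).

Government account inflow £76 billion: reserves −£76B, deposits −£76B.
Asset sale (to non-banks) £51 billion: reserves −£51B, deposits −£51B.
Asset purchase (from non-banks) £52 billion: reserves +£52B, deposits +£52B.
Totals: Δreserves = −£75B, Δdeposits = −£75B.
Δrequired reserves = 14% × −£75B = −£10.5B.
Δexcess reserves = Δreserves − Δrequired = −£75B − (−£10.5B) = -£64.5 billion.

-£64.5 billion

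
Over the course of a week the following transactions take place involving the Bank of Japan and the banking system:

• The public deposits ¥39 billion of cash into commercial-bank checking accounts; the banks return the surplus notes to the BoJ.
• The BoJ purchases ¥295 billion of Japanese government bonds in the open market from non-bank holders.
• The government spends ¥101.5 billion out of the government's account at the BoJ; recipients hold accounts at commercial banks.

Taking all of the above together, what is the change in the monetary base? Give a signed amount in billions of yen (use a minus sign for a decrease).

BoJ balance sheet:
  Assets:      Securities +¥295B
  Liabilities: Bank reserves +¥435.5B, Currency in circulation −¥39B, Government deposits −¥101.5B
Commercial banking system:
  Assets:      Reserves at CB +¥435.5B
  Liabilities: Checkable deposits +¥435.5B
Monetary base = currency + reserves: −¥39B + (+¥435.5B) = +¥396.5 billion.

+¥396.5 billion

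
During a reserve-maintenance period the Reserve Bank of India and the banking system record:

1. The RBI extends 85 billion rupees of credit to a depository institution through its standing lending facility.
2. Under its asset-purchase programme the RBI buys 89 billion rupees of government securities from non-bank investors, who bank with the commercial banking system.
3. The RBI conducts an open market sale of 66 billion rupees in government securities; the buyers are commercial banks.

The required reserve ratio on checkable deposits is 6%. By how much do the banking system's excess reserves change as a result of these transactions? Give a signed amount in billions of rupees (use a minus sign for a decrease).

+102.66 billion

Discount-window loan 85 billion rupees: reserves +85B, deposits 0.
Asset purchase (from non-banks) 89 billion rupees: reserves +89B, deposits +89B.
OMO sale (to banks) 66 billion rupees: reserves −66B, deposits 0.
Totals: Δreserves = +108B, Δdeposits = +89B.
Δrequired reserves = 6% × +89B = +5.34B.
Δexcess reserves = Δreserves − Δrequired = +108B − (+5.34B) = +102.66 billion.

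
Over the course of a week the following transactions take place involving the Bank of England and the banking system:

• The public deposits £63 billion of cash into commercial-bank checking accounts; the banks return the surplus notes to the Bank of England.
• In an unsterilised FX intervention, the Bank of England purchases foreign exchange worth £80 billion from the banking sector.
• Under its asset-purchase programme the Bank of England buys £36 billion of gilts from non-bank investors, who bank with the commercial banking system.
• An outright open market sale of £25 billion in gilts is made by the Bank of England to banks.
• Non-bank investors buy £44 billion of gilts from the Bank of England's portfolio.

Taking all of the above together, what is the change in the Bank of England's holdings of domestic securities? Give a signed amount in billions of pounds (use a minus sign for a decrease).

Currency deposit £63 billion: the Bank of England's securities portfolio is untouched → 0.
FX purchase £80 billion: the Bank of England's securities portfolio is untouched → 0.
Asset purchase (from non-banks) £36 billion: securities added to the Bank of England's portfolio → +£36B.
OMO sale (to banks) £25 billion: securities removed from the Bank of England's portfolio → −£25B.
Asset sale (to non-banks) £44 billion: securities removed from the Bank of England's portfolio → −£44B.
Net: 0 + 0 + 36 − 25 − 44 = -£33 billion.

-£33 billion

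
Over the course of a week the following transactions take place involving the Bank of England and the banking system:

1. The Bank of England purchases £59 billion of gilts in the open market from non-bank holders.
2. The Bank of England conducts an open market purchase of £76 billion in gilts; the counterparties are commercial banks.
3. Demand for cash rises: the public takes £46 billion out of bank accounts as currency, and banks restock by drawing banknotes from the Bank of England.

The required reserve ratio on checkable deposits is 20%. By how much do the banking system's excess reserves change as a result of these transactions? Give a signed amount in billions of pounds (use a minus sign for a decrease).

Asset purchase (from non-banks) £59 billion: reserves +£59B, deposits +£59B.
OMO purchase (from banks) £76 billion: reserves +£76B, deposits 0.
Currency withdrawal £46 billion: reserves −£46B, deposits −£46B.
Totals: Δreserves = +£89B, Δdeposits = +£13B.
Δrequired reserves = 20% × +£13B = +£2.6B.
Δexcess reserves = Δreserves − Δrequired = +£89B − (+£2.6B) = +£86.4 billion.

+£86.4 billion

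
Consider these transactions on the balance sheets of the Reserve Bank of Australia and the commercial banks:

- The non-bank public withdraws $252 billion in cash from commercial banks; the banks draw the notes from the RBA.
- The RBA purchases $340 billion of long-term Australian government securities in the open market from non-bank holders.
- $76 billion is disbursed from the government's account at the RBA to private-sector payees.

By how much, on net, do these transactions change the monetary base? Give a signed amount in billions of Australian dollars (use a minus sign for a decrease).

Currency withdrawal $252 billion: just a shift between currency and reserves — both are base money → 0.
Asset purchase (from non-banks) $340 billion: RBA balance sheet expands → +$340B.
Government spending $76 billion: a non-base liability converts back to reserves → +$76B.
Net: 0 + 340 + 76 = +$416 billion.

+$416 billion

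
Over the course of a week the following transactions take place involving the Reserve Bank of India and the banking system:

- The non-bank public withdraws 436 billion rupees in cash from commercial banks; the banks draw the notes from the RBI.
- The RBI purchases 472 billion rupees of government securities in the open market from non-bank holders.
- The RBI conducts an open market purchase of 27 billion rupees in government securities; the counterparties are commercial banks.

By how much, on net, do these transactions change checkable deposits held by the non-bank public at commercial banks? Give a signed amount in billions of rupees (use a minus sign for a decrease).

+36 billion

Currency withdrawal 436 billion rupees: non-bank counterparties' bank balances fall → −436B.
Asset purchase (from non-banks) 472 billion rupees: non-bank counterparties' bank balances rise → +472B.
OMO purchase (from banks) 27 billion rupees: the counterparty is a bank, so public deposits are unchanged → 0.
Net: −436 + 472 + 0 = +36 billion.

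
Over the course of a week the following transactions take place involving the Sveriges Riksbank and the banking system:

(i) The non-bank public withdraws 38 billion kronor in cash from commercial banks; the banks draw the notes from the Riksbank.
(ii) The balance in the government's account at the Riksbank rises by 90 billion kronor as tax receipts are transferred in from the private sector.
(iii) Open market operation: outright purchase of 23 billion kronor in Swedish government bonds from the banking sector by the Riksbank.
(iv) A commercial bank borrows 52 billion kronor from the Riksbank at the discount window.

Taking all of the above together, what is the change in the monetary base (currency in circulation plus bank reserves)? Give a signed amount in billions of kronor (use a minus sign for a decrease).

-15 billion

Currency withdrawal 38 billion kronor: just a shift between currency and reserves — both are base money → 0.
Government account inflow 90 billion kronor: reserves shift to a non-base liability → −90B.
OMO purchase (from banks) 23 billion kronor: Riksbank balance sheet expands → +23B.
Discount-window loan 52 billion kronor: Riksbank balance sheet expands → +52B.
Net: 0 − 90 + 23 + 52 = -15 billion.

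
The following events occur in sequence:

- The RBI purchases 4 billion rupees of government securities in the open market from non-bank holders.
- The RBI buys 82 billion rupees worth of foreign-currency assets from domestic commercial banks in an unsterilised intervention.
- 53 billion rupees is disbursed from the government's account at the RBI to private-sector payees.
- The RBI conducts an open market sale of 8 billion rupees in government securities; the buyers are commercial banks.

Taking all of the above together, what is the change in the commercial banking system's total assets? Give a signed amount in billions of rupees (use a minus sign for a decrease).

RBI balance sheet:
  Assets:      Securities −4B, Foreign assets +82B
  Liabilities: Bank reserves +131B, Government deposits −53B
Commercial banking system:
  Assets:      Reserves at CB +131B, Securities +8B, Foreign assets −82B
  Liabilities: Checkable deposits +57B
Change in total bank assets = +57 billion.

+57 billion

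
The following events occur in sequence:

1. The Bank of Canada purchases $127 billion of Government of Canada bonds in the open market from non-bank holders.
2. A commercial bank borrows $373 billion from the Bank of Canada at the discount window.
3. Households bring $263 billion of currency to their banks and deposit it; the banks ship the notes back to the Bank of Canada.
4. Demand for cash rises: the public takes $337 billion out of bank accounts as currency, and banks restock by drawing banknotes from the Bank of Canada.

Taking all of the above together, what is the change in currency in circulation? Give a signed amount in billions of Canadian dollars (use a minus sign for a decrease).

+$74 billion

Asset purchase (from non-banks) $127 billion: no currency enters or leaves circulation → 0.
Discount-window loan $373 billion: no currency enters or leaves circulation → 0.
Currency deposit $263 billion: notes return to the central bank → −$263B.
Currency withdrawal $337 billion: notes leave the central bank → +$337B.
Net: 0 + 0 − 263 + 337 = +$74 billion.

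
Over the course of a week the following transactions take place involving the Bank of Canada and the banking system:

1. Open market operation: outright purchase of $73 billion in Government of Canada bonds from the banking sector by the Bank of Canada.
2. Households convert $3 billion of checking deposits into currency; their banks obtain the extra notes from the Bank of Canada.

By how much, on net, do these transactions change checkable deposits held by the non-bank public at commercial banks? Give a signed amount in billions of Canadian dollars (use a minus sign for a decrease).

Bank of Canada balance sheet:
  Assets:      Securities +$73B
  Liabilities: Bank reserves +$70B, Currency in circulation +$3B
Commercial banking system:
  Assets:      Reserves at CB +$70B, Securities −$73B
  Liabilities: Checkable deposits −$3B
So the change in checkable deposits held by the non-bank public at commercial banks is -$3 billion.

-$3 billion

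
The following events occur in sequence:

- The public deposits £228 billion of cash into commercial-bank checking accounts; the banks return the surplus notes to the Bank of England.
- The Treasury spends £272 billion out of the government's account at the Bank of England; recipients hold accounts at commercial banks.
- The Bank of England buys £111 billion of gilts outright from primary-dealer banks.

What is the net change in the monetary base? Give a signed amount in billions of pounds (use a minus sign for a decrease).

Bank of England balance sheet:
  Assets:      Securities +£111B
  Liabilities: Bank reserves +£611B, Currency in circulation −£228B, Government deposits −£272B
Commercial banking system:
  Assets:      Reserves at CB +£611B, Securities −£111B
  Liabilities: Checkable deposits +£500B
Monetary base = currency + reserves: −£228B + (+£611B) = +£383 billion.

+£383 billion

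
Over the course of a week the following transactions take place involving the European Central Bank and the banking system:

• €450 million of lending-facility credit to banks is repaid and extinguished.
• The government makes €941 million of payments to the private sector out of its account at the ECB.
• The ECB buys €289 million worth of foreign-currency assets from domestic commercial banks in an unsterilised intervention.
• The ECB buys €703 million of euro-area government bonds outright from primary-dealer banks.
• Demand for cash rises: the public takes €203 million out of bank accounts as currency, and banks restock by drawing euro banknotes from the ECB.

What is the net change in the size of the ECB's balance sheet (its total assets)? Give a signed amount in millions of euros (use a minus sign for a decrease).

+€542 million

Discount-window repayment €450 million: an ECB asset is shed → −€450M.
Government spending €941 million: only the composition of liabilities changes → 0.
FX purchase €289 million: an ECB asset is acquired → +€289M.
OMO purchase (from banks) €703 million: an ECB asset is acquired → +€703M.
Currency withdrawal €203 million: only the composition of liabilities changes → 0.
Net: −450 + 0 + 289 + 703 + 0 = +€542 million.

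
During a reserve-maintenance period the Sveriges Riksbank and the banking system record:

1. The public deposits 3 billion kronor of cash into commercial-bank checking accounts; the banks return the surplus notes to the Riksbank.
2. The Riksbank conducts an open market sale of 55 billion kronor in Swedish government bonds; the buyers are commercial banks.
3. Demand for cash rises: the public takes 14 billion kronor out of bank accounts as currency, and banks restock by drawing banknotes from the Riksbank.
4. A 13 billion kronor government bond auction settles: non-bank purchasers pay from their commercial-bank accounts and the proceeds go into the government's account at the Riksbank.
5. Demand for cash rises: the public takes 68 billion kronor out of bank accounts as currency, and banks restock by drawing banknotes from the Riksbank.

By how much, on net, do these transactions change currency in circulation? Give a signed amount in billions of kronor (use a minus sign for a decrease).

+79 billion

Riksbank balance sheet:
  Assets:      Securities −55B
  Liabilities: Bank reserves −147B, Currency in circulation +79B, Government deposits +13B
Commercial banking system:
  Assets:      Reserves at CB −147B, Securities +55B
  Liabilities: Checkable deposits −92B
So the change in currency in circulation is +79 billion.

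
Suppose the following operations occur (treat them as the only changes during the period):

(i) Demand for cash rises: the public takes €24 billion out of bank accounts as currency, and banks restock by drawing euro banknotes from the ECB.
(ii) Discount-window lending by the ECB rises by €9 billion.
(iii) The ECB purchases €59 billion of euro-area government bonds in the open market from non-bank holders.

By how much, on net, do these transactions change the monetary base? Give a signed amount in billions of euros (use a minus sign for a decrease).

+€68 billion

Currency withdrawal €24 billion: just a shift between currency and reserves — both are base money → 0.
Discount-window loan €9 billion: ECB balance sheet expands → +€9B.
Asset purchase (from non-banks) €59 billion: ECB balance sheet expands → +€59B.
Net: 0 + 9 + 59 = +€68 billion.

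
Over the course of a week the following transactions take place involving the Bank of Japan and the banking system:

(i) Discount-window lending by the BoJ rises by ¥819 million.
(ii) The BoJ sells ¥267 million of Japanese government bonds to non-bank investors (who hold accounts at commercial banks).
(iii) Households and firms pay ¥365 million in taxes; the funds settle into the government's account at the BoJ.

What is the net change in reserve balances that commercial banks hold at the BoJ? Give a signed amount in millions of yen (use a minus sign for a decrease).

Discount-window loan ¥819 million: the loan is credited to the bank's reserve account → +¥819M.
Asset sale (to non-banks) ¥267 million: the non-bank buyers' banks settle from reserves → −¥267M.
Government account inflow ¥365 million: funds move from bank reserves into the government account → −¥365M.
Net: 819 − 267 − 365 = +¥187 million.

+¥187 million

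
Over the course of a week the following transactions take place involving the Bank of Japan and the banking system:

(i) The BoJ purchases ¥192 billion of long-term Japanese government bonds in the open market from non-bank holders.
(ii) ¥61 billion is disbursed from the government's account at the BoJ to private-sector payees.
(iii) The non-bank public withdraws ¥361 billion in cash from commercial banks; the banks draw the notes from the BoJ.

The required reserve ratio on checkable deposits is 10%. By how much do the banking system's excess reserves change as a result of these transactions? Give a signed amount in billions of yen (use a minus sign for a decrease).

Asset purchase (from non-banks) ¥192 billion: reserves +¥192B, deposits +¥192B.
Government spending ¥61 billion: reserves +¥61B, deposits +¥61B.
Currency withdrawal ¥361 billion: reserves −¥361B, deposits −¥361B.
Totals: Δreserves = −¥108B, Δdeposits = −¥108B.
Δrequired reserves = 10% × −¥108B = −¥10.8B.
Δexcess reserves = Δreserves − Δrequired = −¥108B − (−¥10.8B) = -¥97.2 billion.

-¥97.2 billion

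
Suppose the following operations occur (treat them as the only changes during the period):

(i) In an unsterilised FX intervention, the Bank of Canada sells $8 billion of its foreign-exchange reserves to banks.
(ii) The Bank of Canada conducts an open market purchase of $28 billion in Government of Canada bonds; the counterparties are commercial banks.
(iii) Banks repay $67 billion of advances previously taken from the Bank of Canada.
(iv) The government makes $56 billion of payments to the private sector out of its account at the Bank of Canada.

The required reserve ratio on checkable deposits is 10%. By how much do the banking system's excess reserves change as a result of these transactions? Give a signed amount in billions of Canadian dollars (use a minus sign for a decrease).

+$3.4 billion

FX sale $8 billion: reserves −$8B, deposits 0.
OMO purchase (from banks) $28 billion: reserves +$28B, deposits 0.
Discount-window repayment $67 billion: reserves −$67B, deposits 0.
Government spending $56 billion: reserves +$56B, deposits +$56B.
Totals: Δreserves = +$9B, Δdeposits = +$56B.
Δrequired reserves = 10% × +$56B = +$5.6B.
Δexcess reserves = Δreserves − Δrequired = +$9B − (+$5.6B) = +$3.4 billion.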